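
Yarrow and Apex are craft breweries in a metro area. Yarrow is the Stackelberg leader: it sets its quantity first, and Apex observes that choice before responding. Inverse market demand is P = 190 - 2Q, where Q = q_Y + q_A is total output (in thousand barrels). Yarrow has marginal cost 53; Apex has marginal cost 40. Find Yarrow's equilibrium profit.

The follower Apex best-responds to any q_Y: π_A = (190 - 2Q)q_A - 40q_A.
Follower FOC: 150 - 2q_Y - 4q_A = 0, so q_A(q_Y) = (150 - 2q_Y)/4.
Yarrow substitutes q_A(q_Y) into its own profit: π_Y = q_Y(190 - 2q_Y - (150 - 2q_Y)/2) - 53q_Y = (115 - q_Y)q_Y - 53q_Y.
The leader's first-order condition 62 - 2q_Y = 0 yields q_Y = 31.
Then q_A = (150 - 2·31)/4 = 22.
Price P = 190 - 2·53 = 84.
Yarrow's profit: (84 - 53)·31 = 961.

961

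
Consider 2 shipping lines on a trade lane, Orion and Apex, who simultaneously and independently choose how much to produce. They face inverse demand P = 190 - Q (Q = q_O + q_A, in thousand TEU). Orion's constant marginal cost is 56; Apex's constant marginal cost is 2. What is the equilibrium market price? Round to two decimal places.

Orion's profit: π_O = (190 - Q)q_O - (56q_O). Setting ∂π_O/∂q_O = 0: 134 - 2q_O - (q_A) = 0.
Apex's first-order condition: 188 - 2q_A - (q_O) = 0.
Best responses: q_O = (134 - q_A)/2, q_A = (188 - q_O)/2.
Substituting one into the other gives q_O = 80/3 and q_A = 242/3.
Total output Q = 322/3, so price P = 190 - 322/3 = 248/3.

82.67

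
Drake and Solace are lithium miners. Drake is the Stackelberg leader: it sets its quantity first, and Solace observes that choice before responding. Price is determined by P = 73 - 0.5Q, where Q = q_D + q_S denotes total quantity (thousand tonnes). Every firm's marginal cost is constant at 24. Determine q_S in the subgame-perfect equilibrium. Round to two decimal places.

Solve by backward induction. Given q_D, the follower Solace maximises π_S = (73 - (1/2)q_D - (1/2)q_S)q_S - 24q_S.
∂π_S/∂q_S = 49 - (1/2)q_D - q_S = 0 gives the reaction function q_S = (49 - (1/2)q_D).
Drake substitutes q_S(q_D) into its own profit: π_D = q_D(73 - (1/2)q_D - (49 - (1/2)q_D)/2) - 24q_D = (97/2 - (1/4)q_D)q_D - 24q_D.
The leader's first-order condition 49/2 - (1/2)q_D = 0 yields q_D = 49.
Then q_S = (49 - (1/2)·49) = 49/2.

24.50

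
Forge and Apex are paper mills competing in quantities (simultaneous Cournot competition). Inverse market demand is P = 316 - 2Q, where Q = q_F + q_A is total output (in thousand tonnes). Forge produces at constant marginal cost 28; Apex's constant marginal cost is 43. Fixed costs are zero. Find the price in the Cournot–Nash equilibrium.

129

Forge's profit: π_F = (316 - 2Q)q_F - (28q_F). Setting ∂π_F/∂q_F = 0: 288 - 4q_F - 2(q_A) = 0.
Apex's first-order condition: 273 - 4q_A - 2(q_F) = 0.
Rearranging gives the reaction functions q_F = (288 - 2q_A)/4 and q_A = (273 - 2q_F)/4.
Substituting one into the other gives q_F = 101/2 and q_A = 43.
Total output Q = 187/2, so price P = 316 - 2·(187/2) = 129.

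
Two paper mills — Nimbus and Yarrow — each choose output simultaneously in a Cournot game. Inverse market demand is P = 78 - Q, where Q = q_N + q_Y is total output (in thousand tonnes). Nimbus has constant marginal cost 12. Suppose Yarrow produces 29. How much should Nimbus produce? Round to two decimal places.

18.50

With the rival's output fixed at 29, Nimbus's profit is π_N = (78 - 29 - q_N)q_N - (12q_N) = (49 - q_N)q_N - (12q_N).
∂π_N/∂q_N = 37 - 2q_N = 0, so q_N = 37/2.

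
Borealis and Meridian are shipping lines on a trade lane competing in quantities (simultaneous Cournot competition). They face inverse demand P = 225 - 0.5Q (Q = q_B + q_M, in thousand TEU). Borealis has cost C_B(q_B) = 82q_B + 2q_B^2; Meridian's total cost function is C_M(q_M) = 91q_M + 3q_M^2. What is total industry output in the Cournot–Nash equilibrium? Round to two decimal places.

Borealis's profit: π_B = (225 - 0.5Q)q_B - (82q_B + 2q_B²). Setting ∂π_B/∂q_B = 0: 143 - 5q_B - (1/2)(q_M) = 0.
Meridian's first-order condition: 134 - 7q_M - (1/2)(q_B) = 0.
Rearranging gives the reaction functions q_B = (143 - (1/2)q_M)/5 and q_M = (134 - (1/2)q_B)/7.
Solving the pair: q_B = 26.8777, q_M = 17.2230.
Total output Q = 26.8777 + 17.2230 = 44.1007.

44.10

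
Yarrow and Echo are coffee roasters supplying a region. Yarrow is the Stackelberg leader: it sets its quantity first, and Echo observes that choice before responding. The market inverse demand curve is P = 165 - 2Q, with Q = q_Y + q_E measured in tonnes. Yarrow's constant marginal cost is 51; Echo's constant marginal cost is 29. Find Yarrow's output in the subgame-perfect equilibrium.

Solve by backward induction. Given q_Y, the follower Echo maximises π_E = (165 - 2q_Y - 2q_E)q_E - 29q_E.
∂π_E/∂q_E = 136 - 2q_Y - 4q_E = 0 gives the reaction function q_E = (136 - 2q_Y)/4.
The leader anticipates this reaction. Substituting into P = 165 - 2Q gives P = 97 - q_Y, so π_Y = (97 - q_Y)q_Y - 51q_Y.
Leader FOC: 46 - 2q_Y = 0, so q_Y = 23.
Then q_E = (136 - 2·23)/4 = 45/2.

23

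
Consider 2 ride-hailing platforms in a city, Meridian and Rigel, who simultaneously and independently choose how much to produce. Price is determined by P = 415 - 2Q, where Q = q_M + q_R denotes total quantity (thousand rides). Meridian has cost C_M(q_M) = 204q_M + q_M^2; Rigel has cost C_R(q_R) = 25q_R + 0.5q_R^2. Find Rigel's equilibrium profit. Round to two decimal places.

13604.75

Meridian's profit: π_M = (415 - 2Q)q_M - (204q_M + q_M²). Setting ∂π_M/∂q_M = 0: 211 - 6q_M - 2(q_R) = 0.
Rigel's first-order condition: 390 - 5q_R - 2(q_M) = 0.
So q_M = (211 - 2q_R)/6 and q_R = (390 - 2q_M)/5.
Substituting one into the other gives q_M = 275/26 and q_R = 959/13.
Price P = 415 - 2·84.3462 = 246.3077.
Rigel's profit: 246.3077·(959/13) - 25·(959/13) - (1/2)(959/13)² = 13604.7485.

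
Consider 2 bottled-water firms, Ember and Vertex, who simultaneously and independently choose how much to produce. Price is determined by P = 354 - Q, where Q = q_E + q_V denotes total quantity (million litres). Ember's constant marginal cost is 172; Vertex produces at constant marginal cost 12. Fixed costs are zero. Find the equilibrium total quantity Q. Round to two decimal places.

174.67

Ember's profit: π_E = (354 - Q)q_E - (172q_E). Setting ∂π_E/∂q_E = 0: 182 - 2q_E - (q_V) = 0.
Vertex's profit: π_V = (354 - Q)q_V - (12q_V). Setting ∂π_V/∂q_V = 0: 342 - 2q_V - (q_E) = 0.
Rearranging gives the reaction functions q_E = (182 - q_V)/2 and q_V = (342 - q_E)/2.
Solving the pair: q_E = 22/3, q_V = 502/3.
Total output Q = 22/3 + 502/3 = 524/3.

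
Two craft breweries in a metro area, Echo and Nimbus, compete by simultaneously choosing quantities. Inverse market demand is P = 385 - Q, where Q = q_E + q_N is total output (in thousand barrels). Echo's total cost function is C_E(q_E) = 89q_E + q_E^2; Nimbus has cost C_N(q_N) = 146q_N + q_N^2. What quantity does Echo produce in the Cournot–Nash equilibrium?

Echo's profit: π_E = (385 - Q)q_E - (89q_E + q_E²). Setting ∂π_E/∂q_E = 0: 296 - 4q_E - (q_N) = 0.
Nimbus's first-order condition: 239 - 4q_N - (q_E) = 0.
So q_E = (296 - q_N)/4 and q_N = (239 - q_E)/4.
Solving the pair: q_E = 63, q_N = 44.

63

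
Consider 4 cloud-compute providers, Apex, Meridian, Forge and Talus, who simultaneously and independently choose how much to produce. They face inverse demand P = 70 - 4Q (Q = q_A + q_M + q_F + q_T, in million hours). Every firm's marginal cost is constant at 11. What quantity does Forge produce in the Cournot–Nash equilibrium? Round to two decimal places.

2.95

Each firm earns π_i = (70 - 4Q)q_i - 11q_i.
First-order condition (treating rivals' output as given): 59 - 8q_i - 4·Σ_{j≠i} q_j = 0.
With identical firms every q_j equals q_i, so Σ_{j≠i} q_j = 3q_i and 59 = 20q_i, giving q_i = 59/20.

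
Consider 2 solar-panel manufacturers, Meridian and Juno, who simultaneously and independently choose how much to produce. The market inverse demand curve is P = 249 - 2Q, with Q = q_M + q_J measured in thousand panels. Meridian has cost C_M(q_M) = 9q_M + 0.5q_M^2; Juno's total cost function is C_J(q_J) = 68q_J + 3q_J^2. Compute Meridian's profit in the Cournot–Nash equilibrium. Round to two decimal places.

4907.19

Meridian's profit: π_M = (249 - 2Q)q_M - (9q_M + (1/2)q_M²). Setting ∂π_M/∂q_M = 0: 240 - 5q_M - 2(q_J) = 0.
Juno's profit: π_J = (249 - 2Q)q_J - (68q_J + 3q_J²). Setting ∂π_J/∂q_J = 0: 181 - 10q_J - 2(q_M) = 0.
So q_M = (240 - 2q_J)/5 and q_J = (181 - 2q_M)/10.
Solving the pair: q_M = 1019/23, q_J = 425/46.
Price P = 249 - 2·53.5435 = 141.9130.
Meridian's profit: 141.9130·(1019/23) - 9·(1019/23) - (1/2)(1019/23)² = 4907.1881.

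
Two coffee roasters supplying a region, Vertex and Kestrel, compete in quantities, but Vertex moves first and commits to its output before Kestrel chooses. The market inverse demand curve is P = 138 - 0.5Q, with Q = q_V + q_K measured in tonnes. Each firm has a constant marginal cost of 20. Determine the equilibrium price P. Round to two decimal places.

49.50

The follower Kestrel best-responds to any q_V: π_K = (138 - 0.5Q)q_K - 20q_K.
Follower FOC: 118 - (1/2)q_V - q_K = 0, so q_K(q_V) = (118 - (1/2)q_V).
Vertex substitutes q_K(q_V) into its own profit: π_V = q_V(138 - (1/2)q_V - (118 - (1/2)q_V)/2) - 20q_V = (79 - (1/4)q_V)q_V - 20q_V.
Maximising: ∂π_V/∂q_V = 59 - (1/2)q_V = 0, giving q_V = 118.
Then q_K = (118 - (1/2)·118) = 59.
Total output Q = 177, so price P = 138 - (1/2)·177 = 99/2.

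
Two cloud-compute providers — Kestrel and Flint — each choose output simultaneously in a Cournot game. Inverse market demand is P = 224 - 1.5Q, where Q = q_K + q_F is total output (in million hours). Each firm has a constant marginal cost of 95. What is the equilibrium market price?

Each firm earns π_i = (224 - 1.5Q)q_i - 95q_i.
Setting ∂π_i/∂q_i = 0 with rivals' quantities fixed: 129 - 3q_i - (3/2)q_j = 0.
By symmetry each firm produces the same amount; substituting q_j = q_i yields q_i = 129/(9/2) = 86/3.
Total output Q = 172/3, so price P = 224 - (3/2)·(172/3) = 138.

138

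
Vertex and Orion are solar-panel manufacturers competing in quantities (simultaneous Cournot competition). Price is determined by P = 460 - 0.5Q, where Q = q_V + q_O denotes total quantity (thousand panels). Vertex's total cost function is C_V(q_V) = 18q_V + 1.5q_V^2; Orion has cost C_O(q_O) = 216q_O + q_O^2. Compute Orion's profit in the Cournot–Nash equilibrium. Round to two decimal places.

Vertex's profit: π_V = (460 - 0.5Q)q_V - (18q_V + (3/2)q_V²). Setting ∂π_V/∂q_V = 0: 442 - 4q_V - (1/2)(q_O) = 0.
Orion's profit: π_O = (460 - 0.5Q)q_O - (216q_O + q_O²). Setting ∂π_O/∂q_O = 0: 244 - 3q_O - (1/2)(q_V) = 0.
Rearranging gives the reaction functions q_V = (442 - (1/2)q_O)/4 and q_O = (244 - (1/2)q_V)/3.
Solving the pair: q_V = 102.4681, q_O = 64.2553.
Price P = 460 - (1/2)·166.7234 = 376.6383.
Orion's profit: 376.6383·64.2553 - 216·64.2553 - 64.2553² = 6193.1191.

6193.12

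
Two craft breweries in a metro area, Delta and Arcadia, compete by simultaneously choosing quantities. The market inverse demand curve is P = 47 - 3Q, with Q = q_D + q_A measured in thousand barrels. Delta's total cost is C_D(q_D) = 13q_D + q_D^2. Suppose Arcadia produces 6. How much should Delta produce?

2

With the rival's output fixed at 6, Delta's profit is π_D = (47 - 3·6 - 3q_D)q_D - (13q_D + q_D²) = (29 - 3q_D)q_D - (13q_D + q_D²).
∂π_D/∂q_D = 16 - 8q_D = 0, so q_D = 2.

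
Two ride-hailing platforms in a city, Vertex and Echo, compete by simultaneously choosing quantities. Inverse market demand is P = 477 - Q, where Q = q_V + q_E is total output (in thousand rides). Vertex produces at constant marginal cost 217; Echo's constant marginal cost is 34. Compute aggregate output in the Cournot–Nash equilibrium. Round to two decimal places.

Vertex's profit: π_V = (477 - Q)q_V - (217q_V). Setting ∂π_V/∂q_V = 0: 260 - 2q_V - (q_E) = 0.
Echo's profit: π_E = (477 - Q)q_E - (34q_E). Setting ∂π_E/∂q_E = 0: 443 - 2q_E - (q_V) = 0.
So q_V = (260 - q_E)/2 and q_E = (443 - q_V)/2.
Substituting one into the other gives q_V = 77/3 and q_E = 626/3.
Total output Q = 77/3 + 626/3 = 703/3.

234.33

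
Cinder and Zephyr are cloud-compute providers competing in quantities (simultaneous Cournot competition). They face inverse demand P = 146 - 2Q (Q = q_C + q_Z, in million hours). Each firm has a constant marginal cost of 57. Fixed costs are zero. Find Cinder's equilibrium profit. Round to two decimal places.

440.06

Each firm earns π_i = (146 - 2Q)q_i - 57q_i.
Setting ∂π_i/∂q_i = 0 with rivals' quantities fixed: 89 - 4q_i - 2q_j = 0.
By symmetry each firm produces the same amount; substituting q_j = q_i yields q_i = 89/6.
Price P = 146 - 2·(89/3) = 260/3.
Cinder's profit: (260/3 - 57)·(89/6) = 440.0556.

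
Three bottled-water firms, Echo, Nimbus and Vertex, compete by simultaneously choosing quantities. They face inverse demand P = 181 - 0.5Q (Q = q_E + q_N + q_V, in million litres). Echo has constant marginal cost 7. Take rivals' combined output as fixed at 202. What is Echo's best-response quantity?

73

With rivals' combined output fixed at 202, Echo's profit is π_E = (181 - (1/2)·202 - (1/2)q_E)q_E - (7q_E) = (80 - (1/2)q_E)q_E - (7q_E).
∂π_E/∂q_E = 73 - q_E = 0, so q_E = 73.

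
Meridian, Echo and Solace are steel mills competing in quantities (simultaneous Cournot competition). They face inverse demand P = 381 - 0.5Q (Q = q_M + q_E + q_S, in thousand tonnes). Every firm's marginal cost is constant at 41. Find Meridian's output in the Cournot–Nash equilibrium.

Each firm earns π_i = (381 - 0.5Q)q_i - 41q_i.
Setting ∂π_i/∂q_i = 0 with rivals' quantities fixed: 340 - q_i - (1/2)·Σ_{j≠i} q_j = 0.
By symmetry each firm produces the same amount; substituting Σ_{j≠i} q_j = 2q_i yields q_i = 340/2 = 170.

170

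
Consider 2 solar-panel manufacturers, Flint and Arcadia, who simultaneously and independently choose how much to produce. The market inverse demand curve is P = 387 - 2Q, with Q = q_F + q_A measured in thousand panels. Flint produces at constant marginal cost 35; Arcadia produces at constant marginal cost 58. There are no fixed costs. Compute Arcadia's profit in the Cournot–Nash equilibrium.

5202

Flint's profit: π_F = (387 - 2Q)q_F - (35q_F). Setting ∂π_F/∂q_F = 0: 352 - 4q_F - 2(q_A) = 0.
Arcadia's profit: π_A = (387 - 2Q)q_A - (58q_A). Setting ∂π_A/∂q_A = 0: 329 - 4q_A - 2(q_F) = 0.
So q_F = (352 - 2q_A)/4 and q_A = (329 - 2q_F)/4.
Substituting one into the other gives q_F = 125/2 and q_A = 51.
Price P = 387 - 2·(227/2) = 160.
Arcadia's profit: (160 - 58)·51 = 5202.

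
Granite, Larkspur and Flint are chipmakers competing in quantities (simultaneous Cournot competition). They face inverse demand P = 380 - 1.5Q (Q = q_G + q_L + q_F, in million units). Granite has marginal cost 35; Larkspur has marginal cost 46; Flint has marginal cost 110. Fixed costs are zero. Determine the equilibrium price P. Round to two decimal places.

Granite's profit: π_G = (380 - 1.5Q)q_G - (35q_G). Setting ∂π_G/∂q_G = 0: 345 - 3q_G - (3/2)(q_L + q_F) = 0.
Larkspur's first-order condition: 334 - 3q_L - (3/2)(q_G + q_F) = 0.
Flint's profit: π_F = (380 - 1.5Q)q_F - (110q_F). Setting ∂π_F/∂q_F = 0: 270 - 3q_F - (3/2)(q_G + q_L) = 0.
Adding the 3 first-order conditions: 949 − 6Q = 0, so Q = 949/6.
Back-substituting: q_G = (345 − 949/4)/(3/2) = 431/6, q_L = (334 − 949/4)/(3/2) = 129/2, q_F = (270 − 949/4)/(3/2) = 131/6.
Total output Q = 949/6, so price P = 380 - (3/2)·(949/6) = 571/4.

142.75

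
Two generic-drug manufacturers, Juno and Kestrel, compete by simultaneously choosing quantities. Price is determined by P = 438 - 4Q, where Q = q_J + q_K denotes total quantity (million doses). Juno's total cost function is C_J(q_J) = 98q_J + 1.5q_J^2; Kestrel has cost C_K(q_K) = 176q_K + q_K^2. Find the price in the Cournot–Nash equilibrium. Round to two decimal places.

Juno's profit: π_J = (438 - 4Q)q_J - (98q_J + (3/2)q_J²). Setting ∂π_J/∂q_J = 0: 340 - 11q_J - 4(q_K) = 0.
Kestrel's profit: π_K = (438 - 4Q)q_K - (176q_K + q_K²). Setting ∂π_K/∂q_K = 0: 262 - 10q_K - 4(q_J) = 0.
Rearranging gives the reaction functions q_J = (340 - 4q_K)/11 and q_K = (262 - 4q_J)/10.
Solving the pair: q_J = 1176/47, q_K = 761/47.
Total output Q = 1937/47, so price P = 438 - 4·(1937/47) = 273.1489.

273.15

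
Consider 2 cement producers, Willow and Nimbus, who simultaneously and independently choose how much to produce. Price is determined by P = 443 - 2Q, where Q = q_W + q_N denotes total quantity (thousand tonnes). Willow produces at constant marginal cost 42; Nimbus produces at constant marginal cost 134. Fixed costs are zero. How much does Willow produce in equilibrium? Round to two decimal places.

Willow's profit: π_W = (443 - 2Q)q_W - (42q_W). Setting ∂π_W/∂q_W = 0: 401 - 4q_W - 2(q_N) = 0.
Nimbus's profit: π_N = (443 - 2Q)q_N - (134q_N). Setting ∂π_N/∂q_N = 0: 309 - 4q_N - 2(q_W) = 0.
Rearranging gives the reaction functions q_W = (401 - 2q_N)/4 and q_N = (309 - 2q_W)/4.
Substituting one into the other gives q_W = 493/6 and q_N = 217/6.

82.17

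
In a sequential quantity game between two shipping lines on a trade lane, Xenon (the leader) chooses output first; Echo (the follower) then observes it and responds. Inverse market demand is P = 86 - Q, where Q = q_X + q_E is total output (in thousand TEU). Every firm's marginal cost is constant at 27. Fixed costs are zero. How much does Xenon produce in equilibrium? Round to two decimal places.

29.50

The follower Echo best-responds to any q_X: π_E = (86 - Q)q_E - 27q_E.
Follower FOC: 59 - q_X - 2q_E = 0, so q_E(q_X) = (59 - q_X)/2.
The leader anticipates this reaction. Substituting into P = 86 - Q gives P = 113/2 - (1/2)q_X, so π_X = (113/2 - (1/2)q_X)q_X - 27q_X.
Maximising: ∂π_X/∂q_X = 59/2 - q_X = 0, giving q_X = 59/2.
Then q_E = (59 - 59/2)/2 = 59/4.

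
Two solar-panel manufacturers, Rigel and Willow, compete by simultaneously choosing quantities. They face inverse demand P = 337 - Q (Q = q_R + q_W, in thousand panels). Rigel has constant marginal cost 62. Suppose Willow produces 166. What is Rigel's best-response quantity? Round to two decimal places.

With the rival's output fixed at 166, Rigel's profit is π_R = (337 - 166 - q_R)q_R - (62q_R) = (171 - q_R)q_R - (62q_R).
∂π_R/∂q_R = 109 - 2q_R = 0, so q_R = 109/2.

54.50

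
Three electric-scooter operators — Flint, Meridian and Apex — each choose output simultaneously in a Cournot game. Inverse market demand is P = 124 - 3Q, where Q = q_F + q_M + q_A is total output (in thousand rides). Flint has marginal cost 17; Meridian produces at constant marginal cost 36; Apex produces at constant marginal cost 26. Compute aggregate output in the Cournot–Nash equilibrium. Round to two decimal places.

24.42

Flint's profit: π_F = (124 - 3Q)q_F - (17q_F). Setting ∂π_F/∂q_F = 0: 107 - 6q_F - 3(q_M + q_A) = 0.
Meridian's first-order condition: 88 - 6q_M - 3(q_F + q_A) = 0.
Apex's profit: π_A = (124 - 3Q)q_A - (26q_A). Setting ∂π_A/∂q_A = 0: 98 - 6q_A - 3(q_F + q_M) = 0.
Adding the 3 first-order conditions: 293 − 12Q = 0, so Q = 293/12.
Back-substituting: q_F = (107 − 293/4)/3 = 45/4, q_M = (88 − 293/4)/3 = 59/12, q_A = (98 − 293/4)/3 = 33/4.
Total output Q = 45/4 + 59/12 + 33/4 = 293/12.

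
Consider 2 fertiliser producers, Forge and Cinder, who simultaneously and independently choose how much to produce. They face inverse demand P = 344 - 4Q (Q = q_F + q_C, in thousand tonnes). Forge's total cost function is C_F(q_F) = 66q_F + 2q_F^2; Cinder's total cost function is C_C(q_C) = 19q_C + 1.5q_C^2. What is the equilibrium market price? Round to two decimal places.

187.24

Forge's profit: π_F = (344 - 4Q)q_F - (66q_F + 2q_F²). Setting ∂π_F/∂q_F = 0: 278 - 12q_F - 4(q_C) = 0.
Cinder's first-order condition: 325 - 11q_C - 4(q_F) = 0.
Best responses: q_F = (278 - 4q_C)/12, q_C = (325 - 4q_F)/11.
Solving the pair: q_F = 879/58, q_C = 697/29.
Total output Q = 39.1897, so price P = 344 - 4·39.1897 = 187.2414.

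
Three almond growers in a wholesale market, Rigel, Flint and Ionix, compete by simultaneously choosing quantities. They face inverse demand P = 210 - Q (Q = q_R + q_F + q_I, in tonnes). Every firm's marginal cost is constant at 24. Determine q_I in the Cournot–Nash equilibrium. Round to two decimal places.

46.50

A representative firm's profit is π_i = q_i(210 - Q) - 24q_i.
First-order condition (treating rivals' output as given): 186 - 2q_i - Σ_{j≠i} q_j = 0.
With identical firms every q_j equals q_i, so Σ_{j≠i} q_j = 2q_i and 186 = 4q_i, giving q_i = 93/2.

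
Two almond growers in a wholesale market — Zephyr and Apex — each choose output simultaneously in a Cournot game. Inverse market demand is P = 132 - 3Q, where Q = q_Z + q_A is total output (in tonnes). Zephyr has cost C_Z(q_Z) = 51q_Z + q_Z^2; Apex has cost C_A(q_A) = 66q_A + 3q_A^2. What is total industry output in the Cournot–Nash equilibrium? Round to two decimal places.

12.17

Zephyr's profit: π_Z = (132 - 3Q)q_Z - (51q_Z + q_Z²). Setting ∂π_Z/∂q_Z = 0: 81 - 8q_Z - 3(q_A) = 0.
Apex's first-order condition: 66 - 12q_A - 3(q_Z) = 0.
Best responses: q_Z = (81 - 3q_A)/8, q_A = (66 - 3q_Z)/12.
Substituting one into the other gives q_Z = 258/29 and q_A = 95/29.
Total output Q = 258/29 + 95/29 = 353/29.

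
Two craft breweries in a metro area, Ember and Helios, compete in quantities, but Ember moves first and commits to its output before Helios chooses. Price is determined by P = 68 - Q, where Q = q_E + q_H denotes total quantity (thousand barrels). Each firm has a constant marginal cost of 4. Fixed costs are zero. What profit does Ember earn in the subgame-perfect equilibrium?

512

Solve by backward induction. Given q_E, the follower Helios maximises π_H = (68 - q_E - q_H)q_H - 4q_H.
Setting the follower's marginal profit to zero, 64 - q_E - 2q_H = 0, i.e. q_H = (64 - q_E)/2.
The leader anticipates this reaction. Substituting into P = 68 - Q gives P = 36 - (1/2)q_E, so π_E = (36 - (1/2)q_E)q_E - 4q_E.
Leader FOC: 32 - q_E = 0, so q_E = 32.
Then q_H = (64 - 32)/2 = 16.
Price P = 68 - 48 = 20.
Ember's profit: (20 - 4)·32 = 512.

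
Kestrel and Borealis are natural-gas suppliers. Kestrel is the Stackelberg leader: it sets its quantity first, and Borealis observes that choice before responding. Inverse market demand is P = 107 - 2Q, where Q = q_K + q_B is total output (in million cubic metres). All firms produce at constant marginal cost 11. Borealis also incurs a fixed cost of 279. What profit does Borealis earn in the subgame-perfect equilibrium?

9

The follower Borealis best-responds to any q_K: π_B = (107 - 2Q)q_B - 11q_B.
Follower FOC: 96 - 2q_K - 4q_B = 0, so q_B(q_K) = (96 - 2q_K)/4.
Kestrel substitutes q_B(q_K) into its own profit: π_K = q_K(107 - 2q_K - (96 - 2q_K)/2) - 11q_K = (59 - q_K)q_K - 11q_K.
Maximising: ∂π_K/∂q_K = 48 - 2q_K = 0, giving q_K = 24.
Then q_B = (96 - 2·24)/4 = 12.
Price P = 107 - 2·36 = 35.
Borealis's profit: (35 - 11)·12 - 279 = 9.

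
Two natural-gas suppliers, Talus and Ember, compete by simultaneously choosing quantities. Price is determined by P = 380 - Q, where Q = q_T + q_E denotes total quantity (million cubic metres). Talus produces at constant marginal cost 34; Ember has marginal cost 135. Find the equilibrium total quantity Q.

197

Talus's profit: π_T = (380 - Q)q_T - (34q_T). Setting ∂π_T/∂q_T = 0: 346 - 2q_T - (q_E) = 0.
Ember's first-order condition: 245 - 2q_E - (q_T) = 0.
Rearranging gives the reaction functions q_T = (346 - q_E)/2 and q_E = (245 - q_T)/2.
Solving the pair: q_T = 149, q_E = 48.
Total output Q = 149 + 48 = 197.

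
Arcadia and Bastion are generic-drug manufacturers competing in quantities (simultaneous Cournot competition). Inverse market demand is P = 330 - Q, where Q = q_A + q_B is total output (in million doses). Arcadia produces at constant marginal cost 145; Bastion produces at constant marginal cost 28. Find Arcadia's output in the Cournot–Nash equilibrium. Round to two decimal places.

Arcadia's profit: π_A = (330 - Q)q_A - (145q_A). Setting ∂π_A/∂q_A = 0: 185 - 2q_A - (q_B) = 0.
Bastion's profit: π_B = (330 - Q)q_B - (28q_B). Setting ∂π_B/∂q_B = 0: 302 - 2q_B - (q_A) = 0.
Best responses: q_A = (185 - q_B)/2, q_B = (302 - q_A)/2.
Substituting one into the other gives q_A = 68/3 and q_B = 419/3.

22.67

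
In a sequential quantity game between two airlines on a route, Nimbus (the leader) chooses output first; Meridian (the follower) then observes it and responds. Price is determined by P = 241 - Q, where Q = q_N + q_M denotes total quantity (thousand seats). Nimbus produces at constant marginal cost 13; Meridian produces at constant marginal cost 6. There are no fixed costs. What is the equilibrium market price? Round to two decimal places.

68.25

Solve by backward induction. Given q_N, the follower Meridian maximises π_M = (241 - q_N - q_M)q_M - 6q_M.
∂π_M/∂q_M = 235 - q_N - 2q_M = 0 gives the reaction function q_M = (235 - q_N)/2.
The leader anticipates this reaction. Substituting into P = 241 - Q gives P = 247/2 - (1/2)q_N, so π_N = (247/2 - (1/2)q_N)q_N - 13q_N.
Maximising: ∂π_N/∂q_N = 221/2 - q_N = 0, giving q_N = 221/2.
Then q_M = (235 - 221/2)/2 = 249/4.
Total output Q = 691/4, so price P = 241 - 691/4 = 273/4.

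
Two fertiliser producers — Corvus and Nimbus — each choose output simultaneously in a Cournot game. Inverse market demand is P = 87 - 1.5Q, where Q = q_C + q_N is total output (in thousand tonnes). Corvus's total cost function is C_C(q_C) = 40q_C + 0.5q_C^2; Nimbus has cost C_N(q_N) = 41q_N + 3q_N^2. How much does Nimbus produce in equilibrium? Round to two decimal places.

Corvus's profit: π_C = (87 - 1.5Q)q_C - (40q_C + (1/2)q_C²). Setting ∂π_C/∂q_C = 0: 47 - 4q_C - (3/2)(q_N) = 0.
Nimbus's profit: π_N = (87 - 1.5Q)q_N - (41q_N + 3q_N²). Setting ∂π_N/∂q_N = 0: 46 - 9q_N - (3/2)(q_C) = 0.
Best responses: q_C = (47 - (3/2)q_N)/4, q_N = (46 - (3/2)q_C)/9.
Substituting one into the other gives q_C = 472/45 and q_N = 454/135.

3.36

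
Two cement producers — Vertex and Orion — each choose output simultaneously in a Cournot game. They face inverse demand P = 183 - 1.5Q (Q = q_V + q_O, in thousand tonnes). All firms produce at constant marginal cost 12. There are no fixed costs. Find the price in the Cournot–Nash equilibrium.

69

A representative firm's profit is π_i = q_i(183 - 1.5Q) - 12q_i.
Setting ∂π_i/∂q_i = 0 with rivals' quantities fixed: 171 - 3q_i - (3/2)q_j = 0.
By symmetry each firm produces the same amount; substituting q_j = q_i yields q_i = 171/(9/2) = 38.
Total output Q = 76, so price P = 183 - (3/2)·76 = 69.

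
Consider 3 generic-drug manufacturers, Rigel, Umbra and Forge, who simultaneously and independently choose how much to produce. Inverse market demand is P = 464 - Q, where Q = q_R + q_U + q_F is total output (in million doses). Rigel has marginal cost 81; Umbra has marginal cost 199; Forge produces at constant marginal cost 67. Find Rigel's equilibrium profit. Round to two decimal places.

14823.06

Rigel's profit: π_R = (464 - Q)q_R - (81q_R). Setting ∂π_R/∂q_R = 0: 383 - 2q_R - (q_U + q_F) = 0.
Umbra's profit: π_U = (464 - Q)q_U - (199q_U). Setting ∂π_U/∂q_U = 0: 265 - 2q_U - (q_R + q_F) = 0.
Forge's profit: π_F = (464 - Q)q_F - (67q_F). Setting ∂π_F/∂q_F = 0: 397 - 2q_F - (q_R + q_U) = 0.
Adding the 3 conditions: 1045 − 2Q − 2Q = 0, i.e. Q = 1045/4.
Back-substituting: q_R = (383 − 1045/4) = 487/4, q_U = (265 − 1045/4) = 15/4, q_F = (397 − 1045/4) = 543/4.
Price P = 464 - 1045/4 = 811/4.
Rigel's profit: (811/4 - 81)·(487/4) = 14823.0625.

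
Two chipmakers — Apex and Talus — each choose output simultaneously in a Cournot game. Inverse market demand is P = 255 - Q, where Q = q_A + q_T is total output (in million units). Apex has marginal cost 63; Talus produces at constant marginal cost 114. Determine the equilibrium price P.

144

Apex's profit: π_A = (255 - Q)q_A - (63q_A). Setting ∂π_A/∂q_A = 0: 192 - 2q_A - (q_T) = 0.
Talus's first-order condition: 141 - 2q_T - (q_A) = 0.
Best responses: q_A = (192 - q_T)/2, q_T = (141 - q_A)/2.
Solving the pair: q_A = 81, q_T = 30.
Total output Q = 111, so price P = 255 - 111 = 144.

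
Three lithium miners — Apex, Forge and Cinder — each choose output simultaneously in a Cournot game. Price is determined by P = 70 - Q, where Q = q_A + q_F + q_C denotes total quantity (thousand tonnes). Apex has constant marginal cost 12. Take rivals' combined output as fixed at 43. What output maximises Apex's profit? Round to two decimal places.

With rivals' combined output fixed at 43, Apex's profit is π_A = (70 - 43 - q_A)q_A - (12q_A) = (27 - q_A)q_A - (12q_A).
∂π_A/∂q_A = 15 - 2q_A = 0, so q_A = 15/2.

7.50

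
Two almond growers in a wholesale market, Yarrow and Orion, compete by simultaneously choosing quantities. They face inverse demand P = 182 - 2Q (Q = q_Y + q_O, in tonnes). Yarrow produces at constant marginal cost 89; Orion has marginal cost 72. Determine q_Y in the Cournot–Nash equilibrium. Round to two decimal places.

Yarrow's profit: π_Y = (182 - 2Q)q_Y - (89q_Y). Setting ∂π_Y/∂q_Y = 0: 93 - 4q_Y - 2(q_O) = 0.
Orion's first-order condition: 110 - 4q_O - 2(q_Y) = 0.
Best responses: q_Y = (93 - 2q_O)/4, q_O = (110 - 2q_Y)/4.
Solving the pair: q_Y = 38/3, q_O = 127/6.

12.67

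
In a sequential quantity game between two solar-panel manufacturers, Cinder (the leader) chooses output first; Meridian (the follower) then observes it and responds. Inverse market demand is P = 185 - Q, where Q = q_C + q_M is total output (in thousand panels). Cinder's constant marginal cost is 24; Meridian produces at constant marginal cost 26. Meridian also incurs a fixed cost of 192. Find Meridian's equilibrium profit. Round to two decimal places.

The follower Meridian best-responds to any q_C: π_M = (185 - Q)q_M - 26q_M.
Setting the follower's marginal profit to zero, 159 - q_C - 2q_M = 0, i.e. q_M = (159 - q_C)/2.
The leader anticipates this reaction. Substituting into P = 185 - Q gives P = 211/2 - (1/2)q_C, so π_C = (211/2 - (1/2)q_C)q_C - 24q_C.
Leader FOC: 163/2 - q_C = 0, so q_C = 163/2.
Then q_M = (159 - 163/2)/2 = 155/4.
Price P = 185 - 481/4 = 259/4.
Meridian's profit: (259/4 - 26)·(155/4) - 192 = 1309.5625.

1309.56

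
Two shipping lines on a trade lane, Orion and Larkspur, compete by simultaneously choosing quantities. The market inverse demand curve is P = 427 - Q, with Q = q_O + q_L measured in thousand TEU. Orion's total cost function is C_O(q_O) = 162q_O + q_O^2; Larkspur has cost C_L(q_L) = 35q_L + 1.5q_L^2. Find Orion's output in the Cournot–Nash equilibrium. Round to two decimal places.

49.11

Orion's profit: π_O = (427 - Q)q_O - (162q_O + q_O²). Setting ∂π_O/∂q_O = 0: 265 - 4q_O - (q_L) = 0.
Larkspur's first-order condition: 392 - 5q_L - (q_O) = 0.
Rearranging gives the reaction functions q_O = (265 - q_L)/4 and q_L = (392 - q_O)/5.
Substituting one into the other gives q_O = 933/19 and q_L = 1303/19.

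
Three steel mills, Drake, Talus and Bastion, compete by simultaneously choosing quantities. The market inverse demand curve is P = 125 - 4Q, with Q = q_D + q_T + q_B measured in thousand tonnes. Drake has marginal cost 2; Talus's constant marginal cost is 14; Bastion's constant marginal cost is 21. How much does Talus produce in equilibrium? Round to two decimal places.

6.63

Drake's profit: π_D = (125 - 4Q)q_D - (2q_D). Setting ∂π_D/∂q_D = 0: 123 - 8q_D - 4(q_T + q_B) = 0.
Talus's first-order condition: 111 - 8q_T - 4(q_D + q_B) = 0.
Bastion's first-order condition: 104 - 8q_B - 4(q_D + q_T) = 0.
Adding the 3 first-order conditions: 338 − 16Q = 0, so Q = 169/8.
Back-substituting: q_D = (123 − 169/2)/4 = 77/8, q_T = (111 − 169/2)/4 = 53/8, q_B = (104 − 169/2)/4 = 39/8.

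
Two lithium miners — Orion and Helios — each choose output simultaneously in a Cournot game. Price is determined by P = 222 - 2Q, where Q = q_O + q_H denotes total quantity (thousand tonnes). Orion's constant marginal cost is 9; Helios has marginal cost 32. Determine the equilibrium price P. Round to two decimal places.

87.67

Orion's profit: π_O = (222 - 2Q)q_O - (9q_O). Setting ∂π_O/∂q_O = 0: 213 - 4q_O - 2(q_H) = 0.
Helios's profit: π_H = (222 - 2Q)q_H - (32q_H). Setting ∂π_H/∂q_H = 0: 190 - 4q_H - 2(q_O) = 0.
So q_O = (213 - 2q_H)/4 and q_H = (190 - 2q_O)/4.
Substituting one into the other gives q_O = 118/3 and q_H = 167/6.
Total output Q = 403/6, so price P = 222 - 2·(403/6) = 263/3.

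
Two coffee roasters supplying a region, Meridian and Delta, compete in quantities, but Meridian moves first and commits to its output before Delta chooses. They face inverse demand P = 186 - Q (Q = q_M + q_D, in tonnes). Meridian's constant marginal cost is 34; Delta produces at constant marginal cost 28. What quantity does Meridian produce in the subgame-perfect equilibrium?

73

The follower Delta best-responds to any q_M: π_D = (186 - Q)q_D - 28q_D.
∂π_D/∂q_D = 158 - q_M - 2q_D = 0 gives the reaction function q_D = (158 - q_M)/2.
Meridian substitutes q_D(q_M) into its own profit: π_M = q_M(186 - q_M - (158 - q_M)/2) - 34q_M = (107 - (1/2)q_M)q_M - 34q_M.
Leader FOC: 73 - q_M = 0, so q_M = 73.
Then q_D = (158 - 73)/2 = 85/2.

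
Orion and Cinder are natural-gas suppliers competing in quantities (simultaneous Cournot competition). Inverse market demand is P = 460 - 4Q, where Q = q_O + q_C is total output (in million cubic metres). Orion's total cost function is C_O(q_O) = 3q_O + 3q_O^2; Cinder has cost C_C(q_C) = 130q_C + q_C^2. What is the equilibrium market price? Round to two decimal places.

Orion's profit: π_O = (460 - 4Q)q_O - (3q_O + 3q_O²). Setting ∂π_O/∂q_O = 0: 457 - 14q_O - 4(q_C) = 0.
Cinder's profit: π_C = (460 - 4Q)q_C - (130q_C + q_C²). Setting ∂π_C/∂q_C = 0: 330 - 10q_C - 4(q_O) = 0.
Best responses: q_O = (457 - 4q_C)/14, q_C = (330 - 4q_O)/10.
Substituting one into the other gives q_O = 1625/62 and q_C = 698/31.
Total output Q = 48.7258, so price P = 460 - 4·48.7258 = 265.0968.

265.10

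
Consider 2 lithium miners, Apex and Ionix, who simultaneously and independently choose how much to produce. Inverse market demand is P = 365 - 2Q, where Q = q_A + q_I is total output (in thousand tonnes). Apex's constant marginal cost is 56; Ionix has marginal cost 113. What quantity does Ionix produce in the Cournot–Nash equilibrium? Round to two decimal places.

32.50

Apex's profit: π_A = (365 - 2Q)q_A - (56q_A). Setting ∂π_A/∂q_A = 0: 309 - 4q_A - 2(q_I) = 0.
Ionix's first-order condition: 252 - 4q_I - 2(q_A) = 0.
Rearranging gives the reaction functions q_A = (309 - 2q_I)/4 and q_I = (252 - 2q_A)/4.
Solving the pair: q_A = 61, q_I = 65/2.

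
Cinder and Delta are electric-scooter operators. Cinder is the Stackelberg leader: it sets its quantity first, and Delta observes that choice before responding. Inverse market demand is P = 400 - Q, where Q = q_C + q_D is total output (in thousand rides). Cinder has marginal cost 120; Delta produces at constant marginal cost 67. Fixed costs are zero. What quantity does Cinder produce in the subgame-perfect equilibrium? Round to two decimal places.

Solve by backward induction. Given q_C, the follower Delta maximises π_D = (400 - q_C - q_D)q_D - 67q_D.
Follower FOC: 333 - q_C - 2q_D = 0, so q_D(q_C) = (333 - q_C)/2.
The leader anticipates this reaction. Substituting into P = 400 - Q gives P = 467/2 - (1/2)q_C, so π_C = (467/2 - (1/2)q_C)q_C - 120q_C.
Leader FOC: 227/2 - q_C = 0, so q_C = 227/2.
Then q_D = (333 - 227/2)/2 = 439/4.

113.50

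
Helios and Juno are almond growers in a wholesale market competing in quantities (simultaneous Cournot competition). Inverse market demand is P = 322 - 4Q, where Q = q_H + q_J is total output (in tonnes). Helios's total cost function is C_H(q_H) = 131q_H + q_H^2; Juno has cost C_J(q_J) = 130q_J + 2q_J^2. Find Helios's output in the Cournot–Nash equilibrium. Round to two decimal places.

14.65

Helios's profit: π_H = (322 - 4Q)q_H - (131q_H + q_H²). Setting ∂π_H/∂q_H = 0: 191 - 10q_H - 4(q_J) = 0.
Juno's profit: π_J = (322 - 4Q)q_J - (130q_J + 2q_J²). Setting ∂π_J/∂q_J = 0: 192 - 12q_J - 4(q_H) = 0.
Rearranging gives the reaction functions q_H = (191 - 4q_J)/10 and q_J = (192 - 4q_H)/12.
Solving the pair: q_H = 381/26, q_J = 289/26.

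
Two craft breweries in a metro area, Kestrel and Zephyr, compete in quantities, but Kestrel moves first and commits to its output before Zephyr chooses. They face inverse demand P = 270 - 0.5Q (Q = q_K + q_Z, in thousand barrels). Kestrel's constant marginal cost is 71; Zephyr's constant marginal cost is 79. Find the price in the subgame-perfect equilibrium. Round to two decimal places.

122.75

Solve by backward induction. Given q_K, the follower Zephyr maximises π_Z = (270 - (1/2)q_K - (1/2)q_Z)q_Z - 79q_Z.
Follower FOC: 191 - (1/2)q_K - q_Z = 0, so q_Z(q_K) = (191 - (1/2)q_K).
The leader anticipates this reaction. Substituting into P = 270 - 0.5Q gives P = 349/2 - (1/4)q_K, so π_K = (349/2 - (1/4)q_K)q_K - 71q_K.
The leader's first-order condition 207/2 - (1/2)q_K = 0 yields q_K = 207.
Then q_Z = (191 - (1/2)·207) = 175/2.
Total output Q = 589/2, so price P = 270 - (1/2)·(589/2) = 491/4.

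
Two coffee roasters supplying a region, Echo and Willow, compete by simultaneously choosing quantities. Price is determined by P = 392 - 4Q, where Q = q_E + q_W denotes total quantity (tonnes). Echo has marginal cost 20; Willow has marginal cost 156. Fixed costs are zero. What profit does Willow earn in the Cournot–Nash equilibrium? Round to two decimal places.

277.78

Echo's profit: π_E = (392 - 4Q)q_E - (20q_E). Setting ∂π_E/∂q_E = 0: 372 - 8q_E - 4(q_W) = 0.
Willow's profit: π_W = (392 - 4Q)q_W - (156q_W). Setting ∂π_W/∂q_W = 0: 236 - 8q_W - 4(q_E) = 0.
Best responses: q_E = (372 - 4q_W)/8, q_W = (236 - 4q_E)/8.
Solving the pair: q_E = 127/3, q_W = 25/3.
Price P = 392 - 4·(152/3) = 568/3.
Willow's profit: (568/3 - 156)·(25/3) = 277.7778.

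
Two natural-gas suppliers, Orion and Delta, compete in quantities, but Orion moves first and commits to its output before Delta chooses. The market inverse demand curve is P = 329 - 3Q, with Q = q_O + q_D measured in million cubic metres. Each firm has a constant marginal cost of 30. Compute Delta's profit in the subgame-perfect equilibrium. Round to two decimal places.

The follower Delta best-responds to any q_O: π_D = (329 - 3Q)q_D - 30q_D.
∂π_D/∂q_D = 299 - 3q_O - 6q_D = 0 gives the reaction function q_D = (299 - 3q_O)/6.
Orion substitutes q_D(q_O) into its own profit: π_O = q_O(329 - 3q_O - (299 - 3q_O)/2) - 30q_O = (359/2 - (3/2)q_O)q_O - 30q_O.
Maximising: ∂π_O/∂q_O = 299/2 - 3q_O = 0, giving q_O = 299/6.
Then q_D = (299 - 3·(299/6))/6 = 299/12.
Price P = 329 - 3·(299/4) = 419/4.
Delta's profit: (419/4 - 30)·(299/12) = 1862.5208.

1862.52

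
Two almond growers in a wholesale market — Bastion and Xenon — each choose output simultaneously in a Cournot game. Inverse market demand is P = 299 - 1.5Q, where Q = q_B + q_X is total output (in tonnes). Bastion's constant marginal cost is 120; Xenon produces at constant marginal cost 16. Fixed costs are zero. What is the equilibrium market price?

145

Bastion's profit: π_B = (299 - 1.5Q)q_B - (120q_B). Setting ∂π_B/∂q_B = 0: 179 - 3q_B - (3/2)(q_X) = 0.
Xenon's first-order condition: 283 - 3q_X - (3/2)(q_B) = 0.
Rearranging gives the reaction functions q_B = (179 - (3/2)q_X)/3 and q_X = (283 - (3/2)q_B)/3.
Substituting one into the other gives q_B = 50/3 and q_X = 86.
Total output Q = 308/3, so price P = 299 - (3/2)·(308/3) = 145.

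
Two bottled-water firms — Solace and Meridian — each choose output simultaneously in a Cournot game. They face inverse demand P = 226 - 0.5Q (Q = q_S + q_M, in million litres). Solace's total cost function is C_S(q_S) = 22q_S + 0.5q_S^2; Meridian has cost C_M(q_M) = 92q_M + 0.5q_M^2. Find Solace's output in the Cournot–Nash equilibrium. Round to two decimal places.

90.93

Solace's profit: π_S = (226 - 0.5Q)q_S - (22q_S + (1/2)q_S²). Setting ∂π_S/∂q_S = 0: 204 - 2q_S - (1/2)(q_M) = 0.
Meridian's profit: π_M = (226 - 0.5Q)q_M - (92q_M + (1/2)q_M²). Setting ∂π_M/∂q_M = 0: 134 - 2q_M - (1/2)(q_S) = 0.
Best responses: q_S = (204 - (1/2)q_M)/2, q_M = (134 - (1/2)q_S)/2.
Solving the pair: q_S = 1364/15, q_M = 664/15.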